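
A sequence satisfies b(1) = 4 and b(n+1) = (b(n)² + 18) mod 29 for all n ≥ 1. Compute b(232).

Listing terms: b(1) = 4; b(2) = 5; b(3) = 14; b(4) = 11; b(5) = 23; b(6) = 25; b(7) = 5.
Since b(7) = b(2) = 5, the sequence is eventually periodic: after a pre-period of length 1 it cycles with period 5.
For n ≥ 2, b(n) depends only on (n - 2) mod 5. (232 - 2) mod 5 = 0, so b(232) = b(2) = 5.

5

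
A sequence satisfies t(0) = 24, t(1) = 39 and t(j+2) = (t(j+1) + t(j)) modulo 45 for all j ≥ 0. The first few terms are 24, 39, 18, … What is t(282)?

18

Listing terms: t(0) = 24,  t(1) = 39,  t(2) = 18,  t(3) = 12,  t(4) = 30,  t(5) = 42,  t(6) = 27,  t(7) = 24,  t(8) = 6,  t(9) = 30,  t(10) = 36,  t(11) = 21,  t(12) = 12,  t(13) = 33,  t(14) = 0,  t(15) = 33,  t(16) = 33,  t(17) = 21,  t(18) = 9,  t(19) = 30,  t(20) = 39,  t(21) = 24,  t(22) = 18,  t(23) = 42,  t(24) = 15,  t(25) = 12,  t(26) = 27,  t(27) = 39,  t(28) = 21,  t(29) = 15,  t(30) = 36,  t(31) = 6,  t(32) = 42,  t(33) = 3,  t(34) = 0,  t(35) = 3,  t(36) = 3,  t(37) = 6,  t(38) = 9,  t(39) = 15,  t(40) = 24,  t(41) = 39.
The sequence repeats with period 40.
(282 - 0) mod 40 = 2, so t(282) = t(2) = 18.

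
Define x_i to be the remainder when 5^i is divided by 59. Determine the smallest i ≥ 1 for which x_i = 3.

Computing terms: x_0 = 1,  x_1 = 5,  x_2 = 25,  x_3 = 7,  x_4 = 35,  x_5 = 57,  x_6 = 49,  x_7 = 9,  x_8 = 45,  x_9 = 48,  x_{10} = 4,  x_{11} = 20,  x_{12} = 41,  x_{13} = 28,  x_{14} = 22,  x_{15} = 51,  x_{16} = 19,  x_{17} = 36,  x_{18} = 3,  x_{19} = 15,  x_{20} = 16,  x_{21} = 21,  x_{22} = 46,  x_{23} = 53,  x_{24} = 29,  x_{25} = 27,  x_{26} = 17,  x_{27} = 26,  x_{28} = 12,  x_{29} = 1.
Since x_{29} = x_0 = 1, the sequence is periodic with period 29.
The value 3 first appears (with i ≥ 1) at x_{18}.

18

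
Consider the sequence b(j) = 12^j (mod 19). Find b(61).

12

We have b(1) = 12,  b(2) = 11,  b(3) = 18,  b(4) = 7,  b(5) = 8,  b(6) = 1,  b(7) = 12.
The sequence repeats with period 6.
(61 - 1) mod 6 = 0, so b(61) = b(1) = 12.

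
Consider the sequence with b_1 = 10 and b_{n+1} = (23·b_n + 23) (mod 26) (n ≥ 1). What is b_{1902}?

13

b_1 = 10, b_2 = 19, b_3 = 18, b_4 = 21, b_5 = 12, b_6 = 13, b_7 = 10.
The sequence repeats with period 6.
(1902 - 1) mod 6 = 5, so b_{1902} = b_6 = 13.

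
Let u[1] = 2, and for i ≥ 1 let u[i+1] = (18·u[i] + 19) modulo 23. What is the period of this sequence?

Computing terms: u[1] = 2; u[2] = 9; u[3] = 20; u[4] = 11; u[5] = 10; u[6] = 15; u[7] = 13; u[8] = 0; u[9] = 19; u[10] = 16; u[11] = 8; u[12] = 2.
Since u[12] = u[1] = 2, the sequence is periodic with period 11.

11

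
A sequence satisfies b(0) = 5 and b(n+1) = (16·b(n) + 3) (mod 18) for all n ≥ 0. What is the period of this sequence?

Computing terms: b(0) = 5,  b(1) = 11,  b(2) = 17,  b(3) = 5.
Since b(3) = b(0) = 5, the sequence is periodic with period 3.

3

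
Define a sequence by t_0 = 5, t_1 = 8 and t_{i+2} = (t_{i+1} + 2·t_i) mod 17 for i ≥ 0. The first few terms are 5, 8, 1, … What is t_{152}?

5

Computing terms: t_0 = 5, t_1 = 8, t_2 = 1, t_3 = 0, t_4 = 2, t_5 = 2, t_6 = 6, t_7 = 10, t_8 = 5, t_9 = 8.
Since (t_8, t_9) = (t_0, t_1) = (5, 8) (two consecutive terms determine the rest), the sequence is periodic with period 8.
(152 - 0) mod 8 = 0, so t_{152} = t_0 = 5.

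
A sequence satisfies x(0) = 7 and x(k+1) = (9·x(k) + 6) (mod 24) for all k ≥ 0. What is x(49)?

21

x(0) = 7,  x(1) = 21,  x(2) = 3,  x(3) = 9,  x(4) = 15,  x(5) = 21.
Since x(5) = x(1) = 21, the sequence is eventually periodic: after a pre-period of length 1 it cycles with period 4.
For k ≥ 1, x(k) depends only on (k - 1) mod 4. (49 - 1) mod 4 = 0, so x(49) = x(1) = 21.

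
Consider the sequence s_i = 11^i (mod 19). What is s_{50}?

Computing terms: s_0 = 1; s_1 = 11; s_2 = 7; s_3 = 1.
Since s_3 = s_0 = 1, the sequence is periodic with period 3.
(50 - 0) mod 3 = 2, so s_{50} = s_2 = 7.

7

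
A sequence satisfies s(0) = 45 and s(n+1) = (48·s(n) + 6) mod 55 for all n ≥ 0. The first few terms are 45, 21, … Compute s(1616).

10

s(0) = 45,  s(1) = 21,  s(2) = 24,  s(3) = 3,  s(4) = 40,  s(5) = 1,  s(6) = 54,  s(7) = 13,  s(8) = 25,  s(9) = 51,  s(10) = 34,  s(11) = 43,  s(12) = 35,  s(13) = 36,  s(14) = 29,  s(15) = 23,  s(16) = 10,  s(17) = 46,  s(18) = 14,  s(19) = 18,  s(20) = 45.
The sequence repeats with period 20.
So s(1616) = s(0 + ((1616-0) mod 20)) = s(16) = 10.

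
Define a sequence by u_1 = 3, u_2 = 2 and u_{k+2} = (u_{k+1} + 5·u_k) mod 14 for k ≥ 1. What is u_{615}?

9

Computing terms: u_1 = 3, u_2 = 2, u_3 = 3, u_4 = 13, u_5 = 0, u_6 = 9, u_7 = 9, u_8 = 12, u_9 = 1, u_{10} = 5, u_{11} = 10, u_{12} = 7, u_{13} = 1, u_{14} = 8, u_{15} = 13, u_{16} = 11, u_{17} = 6, u_{18} = 5, u_{19} = 7, u_{20} = 4, u_{21} = 11, u_{22} = 3, u_{23} = 2.
The sequence repeats with period 21.
(615 - 1) mod 21 = 5, so u_{615} = u_6 = 9.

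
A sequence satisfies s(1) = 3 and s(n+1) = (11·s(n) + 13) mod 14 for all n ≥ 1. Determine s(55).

3

We have s(1) = 3,  s(2) = 4,  s(3) = 1,  s(4) = 10,  s(5) = 11,  s(6) = 8,  s(7) = 3.
Since s(7) = s(1) = 3, the sequence is periodic with period 6.
So s(55) = s(1 + ((55-1) mod 6)) = s(1) = 3.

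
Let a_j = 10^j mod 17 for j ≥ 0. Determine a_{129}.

10

Listing terms: a_0 = 1; a_1 = 10; a_2 = 15; a_3 = 14; a_4 = 4; a_5 = 6; a_6 = 9; a_7 = 5; a_8 = 16; a_9 = 7; a_{10} = 2; a_{11} = 3; a_{12} = 13; a_{13} = 11; a_{14} = 8; a_{15} = 12; a_{16} = 1.
Since a_{16} = a_0 = 1, the sequence is periodic with period 16.
So a_{129} = a_{0 + ((129-0) mod 16)} = a_1 = 10.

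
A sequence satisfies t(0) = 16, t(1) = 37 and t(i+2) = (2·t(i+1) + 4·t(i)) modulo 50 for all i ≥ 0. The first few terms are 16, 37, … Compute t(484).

30

t(0) = 16, t(1) = 37, t(2) = 38, t(3) = 24, t(4) = 0, t(5) = 46, t(6) = 42, t(7) = 18, t(8) = 4, t(9) = 30, t(10) = 26, t(11) = 22, t(12) = 48, t(13) = 34, t(14) = 10, t(15) = 6, t(16) = 2, t(17) = 28, t(18) = 14, t(19) = 40, t(20) = 36, t(21) = 32, t(22) = 8, t(23) = 44, t(24) = 20, t(25) = 16, t(26) = 12, t(27) = 38, t(28) = 24.
Since (t(27), t(28)) = (t(2), t(3)) = (38, 24) (two consecutive terms determine the rest), the sequence is eventually periodic: after a pre-period of length 2 it cycles with period 25.
For i ≥ 2, t(i) depends only on (i - 2) mod 25. (484 - 2) mod 25 = 7, so t(484) = t(9) = 30.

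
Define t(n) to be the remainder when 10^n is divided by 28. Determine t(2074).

Computing terms: t(1) = 10, t(2) = 16, t(3) = 20, t(4) = 4, t(5) = 12, t(6) = 8, t(7) = 24, t(8) = 16.
Since t(8) = t(2) = 16, the sequence is eventually periodic: after a pre-period of length 1 it cycles with period 6.
For n ≥ 2, t(n) depends only on (n - 2) mod 6. (2074 - 2) mod 6 = 2, so t(2074) = t(4) = 4.

4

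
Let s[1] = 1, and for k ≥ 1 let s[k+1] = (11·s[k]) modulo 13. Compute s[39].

4

Computing terms: s[1] = 1; s[2] = 11; s[3] = 4; s[4] = 5; s[5] = 3; s[6] = 7; s[7] = 12; s[8] = 2; s[9] = 9; s[10] = 8; s[11] = 10; s[12] = 6; s[13] = 1.
Since s[13] = s[1] = 1, the sequence is periodic with period 12.
So s[39] = s[1 + ((39-1) mod 12)] = s[3] = 4.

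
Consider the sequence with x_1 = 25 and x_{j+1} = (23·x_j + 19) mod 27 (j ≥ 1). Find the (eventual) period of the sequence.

x_1 = 25, x_2 = 0, x_3 = 19, x_4 = 24, x_5 = 4, x_6 = 3, x_7 = 7, x_8 = 18, x_9 = 1, x_{10} = 15, x_{11} = 13, x_{12} = 21, x_{13} = 16, x_{14} = 9, x_{15} = 10, x_{16} = 6, x_{17} = 22, x_{18} = 12, x_{19} = 25.
The sequence repeats with period 18.

18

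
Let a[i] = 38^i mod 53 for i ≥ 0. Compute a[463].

Listing terms: a[0] = 1, a[1] = 38, a[2] = 13, a[3] = 17, a[4] = 10, a[5] = 9, a[6] = 24, a[7] = 11, a[8] = 47, a[9] = 37, a[10] = 28, a[11] = 4, a[12] = 46, a[13] = 52, a[14] = 15, a[15] = 40, a[16] = 36, a[17] = 43, a[18] = 44, a[19] = 29, a[20] = 42, a[21] = 6, a[22] = 16, a[23] = 25, a[24] = 49, a[25] = 7, a[26] = 1.
The sequence repeats with period 26.
So a[463] = a[0 + ((463-0) mod 26)] = a[21] = 6.

6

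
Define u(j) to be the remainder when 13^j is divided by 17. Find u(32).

1

Computing terms: u(0) = 1,  u(1) = 13,  u(2) = 16,  u(3) = 4,  u(4) = 1.
Since u(4) = u(0) = 1, the sequence is periodic with period 4.
(32 - 0) mod 4 = 0, so u(32) = u(0) = 1.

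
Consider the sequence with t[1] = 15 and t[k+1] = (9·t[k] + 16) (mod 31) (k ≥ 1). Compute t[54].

9

Listing terms: t[1] = 15; t[2] = 27; t[3] = 11; t[4] = 22; t[5] = 28; t[6] = 20; t[7] = 10; t[8] = 13; t[9] = 9; t[10] = 4; t[11] = 21; t[12] = 19; t[13] = 1; t[14] = 25; t[15] = 24; t[16] = 15.
Since t[16] = t[1] = 15, the sequence is periodic with period 15.
(54 - 1) mod 15 = 8, so t[54] = t[9] = 9.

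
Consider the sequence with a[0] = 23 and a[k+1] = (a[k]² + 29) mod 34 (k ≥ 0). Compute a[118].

a[0] = 23, a[1] = 14, a[2] = 21, a[3] = 28, a[4] = 31, a[5] = 4, a[6] = 11, a[7] = 14.
Since a[7] = a[1] = 14, the sequence is eventually periodic: after a pre-period of length 1 it cycles with period 6.
For k ≥ 1, a[k] depends only on (k - 1) mod 6. (118 - 1) mod 6 = 3, so a[118] = a[4] = 31.

31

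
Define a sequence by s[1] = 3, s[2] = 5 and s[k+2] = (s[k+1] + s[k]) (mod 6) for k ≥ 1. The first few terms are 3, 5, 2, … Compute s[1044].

Computing terms: s[1] = 3,  s[2] = 5,  s[3] = 2,  s[4] = 1,  s[5] = 3,  s[6] = 4,  s[7] = 1,  s[8] = 5,  s[9] = 0,  s[10] = 5,  s[11] = 5,  s[12] = 4,  s[13] = 3,  s[14] = 1,  s[15] = 4,  s[16] = 5,  s[17] = 3,  s[18] = 2,  s[19] = 5,  s[20] = 1,  s[21] = 0,  s[22] = 1,  s[23] = 1,  s[24] = 2,  s[25] = 3,  s[26] = 5.
Since (s[25], s[26]) = (s[1], s[2]) = (3, 5) (two consecutive terms determine the rest), the sequence is periodic with period 24.
(1044 - 1) mod 24 = 11, so s[1044] = s[12] = 4.

4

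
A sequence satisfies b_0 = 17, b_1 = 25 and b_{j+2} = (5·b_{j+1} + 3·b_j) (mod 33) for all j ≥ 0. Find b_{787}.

31

b_0 = 17; b_1 = 25; b_2 = 11; b_3 = 31; b_4 = 23; b_5 = 10; b_6 = 20; b_7 = 31; b_8 = 17; b_9 = 13; b_{10} = 17; b_{11} = 25.
Since (b_{10}, b_{11}) = (b_0, b_1) = (17, 25) (two consecutive terms determine the rest), the sequence is periodic with period 10.
So b_{787} = b_{0 + ((787-0) mod 10)} = b_7 = 31.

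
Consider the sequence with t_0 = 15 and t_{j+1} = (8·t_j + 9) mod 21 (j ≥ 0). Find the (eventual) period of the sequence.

7

Computing terms: t_0 = 15,  t_1 = 3,  t_2 = 12,  t_3 = 0,  t_4 = 9,  t_5 = 18,  t_6 = 6,  t_7 = 15.
The sequence repeats with period 7.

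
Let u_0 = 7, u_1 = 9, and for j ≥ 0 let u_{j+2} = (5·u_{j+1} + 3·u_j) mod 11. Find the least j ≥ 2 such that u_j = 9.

11

Listing terms: u_0 = 7,  u_1 = 9,  u_2 = 0,  u_3 = 5,  u_4 = 3,  u_5 = 8,  u_6 = 5,  u_7 = 5,  u_8 = 7,  u_9 = 6,  u_{10} = 7,  u_{11} = 9.
The sequence repeats with period 10.
The value 9 next appears (with j ≥ 2) at u_{11}.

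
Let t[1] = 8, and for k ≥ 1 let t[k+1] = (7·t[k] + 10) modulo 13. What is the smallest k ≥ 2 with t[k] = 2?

Listing terms: t[1] = 8,  t[2] = 1,  t[3] = 4,  t[4] = 12,  t[5] = 3,  t[6] = 5,  t[7] = 6,  t[8] = 0,  t[9] = 10,  t[10] = 2,  t[11] = 11,  t[12] = 9,  t[13] = 8.
The sequence repeats with period 12.
The value 2 first appears (with k ≥ 2) at t[10].

10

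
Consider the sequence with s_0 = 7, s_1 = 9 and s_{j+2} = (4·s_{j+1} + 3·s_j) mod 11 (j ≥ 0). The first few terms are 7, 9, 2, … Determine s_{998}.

s_0 = 7,  s_1 = 9,  s_2 = 2,  s_3 = 2,  s_4 = 3,  s_5 = 7,  s_6 = 4,  s_7 = 4,  s_8 = 6,  s_9 = 3,  s_{10} = 8,  s_{11} = 8,  s_{12} = 1,  s_{13} = 6,  s_{14} = 5,  s_{15} = 5,  s_{16} = 2,  s_{17} = 1,  s_{18} = 10,  s_{19} = 10,  s_{20} = 4,  s_{21} = 2,  s_{22} = 9,  s_{23} = 9,  s_{24} = 8,  s_{25} = 4,  s_{26} = 7,  s_{27} = 7,  s_{28} = 5,  s_{29} = 8,  s_{30} = 3,  s_{31} = 3,  s_{32} = 10,  s_{33} = 5,  s_{34} = 6,  s_{35} = 6,  s_{36} = 9,  s_{37} = 10,  s_{38} = 1,  s_{39} = 1,  s_{40} = 7,  s_{41} = 9.
The sequence repeats with period 40.
So s_{998} = s_{0 + ((998-0) mod 40)} = s_{38} = 1.

1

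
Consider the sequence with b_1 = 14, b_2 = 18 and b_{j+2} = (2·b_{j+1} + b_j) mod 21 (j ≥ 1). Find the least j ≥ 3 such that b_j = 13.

4

We have b_1 = 14,  b_2 = 18,  b_3 = 8,  b_4 = 13,  b_5 = 13,  b_6 = 18,  b_7 = 7,  b_8 = 11,  b_9 = 8,  b_{10} = 6,  b_{11} = 20,  b_{12} = 4,  b_{13} = 7,  b_{14} = 18,  b_{15} = 1,  b_{16} = 20,  b_{17} = 20,  b_{18} = 18,  b_{19} = 14,  b_{20} = 4,  b_{21} = 1,  b_{22} = 6,  b_{23} = 13,  b_{24} = 11,  b_{25} = 14,  b_{26} = 18.
Since (b_{25}, b_{26}) = (b_1, b_2) = (14, 18) (two consecutive terms determine the rest), the sequence is periodic with period 24.
The value 13 first appears (with j ≥ 3) at b_4.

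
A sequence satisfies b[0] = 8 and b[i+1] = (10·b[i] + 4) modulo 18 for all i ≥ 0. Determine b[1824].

Listing terms: b[0] = 8; b[1] = 12; b[2] = 16; b[3] = 2; b[4] = 6; b[5] = 10; b[6] = 14; b[7] = 0; b[8] = 4; b[9] = 8.
Since b[9] = b[0] = 8, the sequence is periodic with period 9.
(1824 - 0) mod 9 = 6, so b[1824] = b[6] = 14.

14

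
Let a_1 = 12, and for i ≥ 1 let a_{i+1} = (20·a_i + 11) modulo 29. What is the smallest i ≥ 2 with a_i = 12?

8

Computing terms: a_1 = 12; a_2 = 19; a_3 = 14; a_4 = 1; a_5 = 2; a_6 = 22; a_7 = 16; a_8 = 12.
The sequence repeats with period 7.
The value 12 next appears (with i ≥ 2) at a_8.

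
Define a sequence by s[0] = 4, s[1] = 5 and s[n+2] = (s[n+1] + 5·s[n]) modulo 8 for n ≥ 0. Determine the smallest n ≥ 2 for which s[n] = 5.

8

Computing terms: s[0] = 4,  s[1] = 5,  s[2] = 1,  s[3] = 2,  s[4] = 7,  s[5] = 1,  s[6] = 4,  s[7] = 1,  s[8] = 5,  s[9] = 2,  s[10] = 3,  s[11] = 5,  s[12] = 4,  s[13] = 5.
Since (s[12], s[13]) = (s[0], s[1]) = (4, 5) (two consecutive terms determine the rest), the sequence is periodic with period 12.
The value 5 first appears (with n ≥ 2) at s[8].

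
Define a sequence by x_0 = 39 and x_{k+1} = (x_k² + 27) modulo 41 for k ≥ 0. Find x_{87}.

2

We have x_0 = 39, x_1 = 31, x_2 = 4, x_3 = 2, x_4 = 31.
Since x_4 = x_1 = 31, the sequence is eventually periodic: after a pre-period of length 1 it cycles with period 3.
For k ≥ 1, x_k depends only on (k - 1) mod 3. (87 - 1) mod 3 = 2, so x_{87} = x_3 = 2.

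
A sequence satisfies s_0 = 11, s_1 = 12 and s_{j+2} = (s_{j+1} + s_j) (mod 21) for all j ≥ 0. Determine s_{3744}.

11

Listing terms: s_0 = 11, s_1 = 12, s_2 = 2, s_3 = 14, s_4 = 16, s_5 = 9, s_6 = 4, s_7 = 13, s_8 = 17, s_9 = 9, s_{10} = 5, s_{11} = 14, s_{12} = 19, s_{13} = 12, s_{14} = 10, s_{15} = 1, s_{16} = 11, s_{17} = 12.
The sequence repeats with period 16.
(3744 - 0) mod 16 = 0, so s_{3744} = s_0 = 11.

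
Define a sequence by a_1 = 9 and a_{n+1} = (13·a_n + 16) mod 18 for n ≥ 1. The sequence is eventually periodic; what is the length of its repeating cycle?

9

a_1 = 9; a_2 = 7; a_3 = 17; a_4 = 3; a_5 = 1; a_6 = 11; a_7 = 15; a_8 = 13; a_9 = 5; a_{10} = 9.
Since a_{10} = a_1 = 9, the sequence is periodic with period 9.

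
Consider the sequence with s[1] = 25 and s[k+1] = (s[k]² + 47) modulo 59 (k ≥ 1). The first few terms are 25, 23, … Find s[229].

7

We have s[1] = 25; s[2] = 23; s[3] = 45; s[4] = 7; s[5] = 37; s[6] = 0; s[7] = 47; s[8] = 14; s[9] = 7.
Since s[9] = s[4] = 7, the sequence is eventually periodic: after a pre-period of length 3 it cycles with period 5.
For k ≥ 4, s[k] depends only on (k - 4) mod 5. (229 - 4) mod 5 = 0, so s[229] = s[4] = 7.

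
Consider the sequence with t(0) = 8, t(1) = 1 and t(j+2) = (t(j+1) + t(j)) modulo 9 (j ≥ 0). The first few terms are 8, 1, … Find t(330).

6

We have t(0) = 8, t(1) = 1, t(2) = 0, t(3) = 1, t(4) = 1, t(5) = 2, t(6) = 3, t(7) = 5, t(8) = 8, t(9) = 4, t(10) = 3, t(11) = 7, t(12) = 1, t(13) = 8, t(14) = 0, t(15) = 8, t(16) = 8, t(17) = 7, t(18) = 6, t(19) = 4, t(20) = 1, t(21) = 5, t(22) = 6, t(23) = 2, t(24) = 8, t(25) = 1.
The sequence repeats with period 24.
So t(330) = t(0 + ((330-0) mod 24)) = t(18) = 6.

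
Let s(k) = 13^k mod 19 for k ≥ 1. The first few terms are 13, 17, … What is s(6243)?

Computing terms: s(1) = 13, s(2) = 17, s(3) = 12, s(4) = 4, s(5) = 14, s(6) = 11, s(7) = 10, s(8) = 16, s(9) = 18, s(10) = 6, s(11) = 2, s(12) = 7, s(13) = 15, s(14) = 5, s(15) = 8, s(16) = 9, s(17) = 3, s(18) = 1, s(19) = 13.
Since s(19) = s(1) = 13, the sequence is periodic with period 18.
(6243 - 1) mod 18 = 14, so s(6243) = s(15) = 8.

8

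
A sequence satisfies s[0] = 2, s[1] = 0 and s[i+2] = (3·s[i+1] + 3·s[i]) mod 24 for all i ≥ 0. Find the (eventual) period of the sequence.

3

We have s[0] = 2; s[1] = 0; s[2] = 6; s[3] = 18; s[4] = 0; s[5] = 6.
Since (s[4], s[5]) = (s[1], s[2]) = (0, 6) (two consecutive terms determine the rest), the sequence is eventually periodic: after a pre-period of length 1 it cycles with period 3.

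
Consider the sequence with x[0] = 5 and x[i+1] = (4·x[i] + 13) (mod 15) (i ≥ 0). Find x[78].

We have x[0] = 5,  x[1] = 3,  x[2] = 10,  x[3] = 8,  x[4] = 0,  x[5] = 13,  x[6] = 5.
Since x[6] = x[0] = 5, the sequence is periodic with period 6.
So x[78] = x[0 + ((78-0) mod 6)] = x[0] = 5.

5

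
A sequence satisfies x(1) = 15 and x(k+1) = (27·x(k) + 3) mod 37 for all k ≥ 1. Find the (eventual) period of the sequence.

We have x(1) = 15,  x(2) = 1,  x(3) = 30,  x(4) = 36,  x(5) = 13,  x(6) = 21,  x(7) = 15.
The sequence repeats with period 6.

6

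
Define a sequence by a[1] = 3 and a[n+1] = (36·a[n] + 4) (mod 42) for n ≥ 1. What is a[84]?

We have a[1] = 3, a[2] = 28, a[3] = 4, a[4] = 22, a[5] = 40, a[6] = 16, a[7] = 34, a[8] = 10, a[9] = 28.
Since a[9] = a[2] = 28, the sequence is eventually periodic: after a pre-period of length 1 it cycles with period 7.
For n ≥ 2, a[n] depends only on (n - 2) mod 7. (84 - 2) mod 7 = 5, so a[84] = a[7] = 34.

34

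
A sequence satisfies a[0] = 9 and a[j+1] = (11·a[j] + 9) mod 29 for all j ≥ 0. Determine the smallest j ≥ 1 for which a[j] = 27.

We have a[0] = 9,  a[1] = 21,  a[2] = 8,  a[3] = 10,  a[4] = 3,  a[5] = 13,  a[6] = 7,  a[7] = 28,  a[8] = 27,  a[9] = 16,  a[10] = 11,  a[11] = 14,  a[12] = 18,  a[13] = 4,  a[14] = 24,  a[15] = 12,  a[16] = 25,  a[17] = 23,  a[18] = 1,  a[19] = 20,  a[20] = 26,  a[21] = 5,  a[22] = 6,  a[23] = 17,  a[24] = 22,  a[25] = 19,  a[26] = 15,  a[27] = 0,  a[28] = 9.
The sequence repeats with period 28.
The value 27 first appears (with j ≥ 1) at a[8].

8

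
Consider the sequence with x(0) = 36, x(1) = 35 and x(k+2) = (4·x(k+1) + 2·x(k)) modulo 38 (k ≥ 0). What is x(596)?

22

x(0) = 36, x(1) = 35, x(2) = 22, x(3) = 6, x(4) = 30, x(5) = 18, x(6) = 18, x(7) = 32, x(8) = 12, x(9) = 36, x(10) = 16, x(11) = 22, x(12) = 6.
Since (x(11), x(12)) = (x(2), x(3)) = (22, 6) (two consecutive terms determine the rest), the sequence is eventually periodic: after a pre-period of length 2 it cycles with period 9.
For k ≥ 2, x(k) depends only on (k - 2) mod 9. (596 - 2) mod 9 = 0, so x(596) = x(2) = 22.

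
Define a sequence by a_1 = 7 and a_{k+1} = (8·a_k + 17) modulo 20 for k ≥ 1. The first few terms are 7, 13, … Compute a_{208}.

We have a_1 = 7; a_2 = 13; a_3 = 1; a_4 = 5; a_5 = 17; a_6 = 13.
Since a_6 = a_2 = 13, the sequence is eventually periodic: after a pre-period of length 1 it cycles with period 4.
For k ≥ 2, a_k depends only on (k - 2) mod 4. (208 - 2) mod 4 = 2, so a_{208} = a_4 = 5.

5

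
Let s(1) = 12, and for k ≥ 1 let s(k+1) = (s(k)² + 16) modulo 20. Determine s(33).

s(1) = 12; s(2) = 0; s(3) = 16; s(4) = 12.
The sequence repeats with period 3.
(33 - 1) mod 3 = 2, so s(33) = s(3) = 16.

16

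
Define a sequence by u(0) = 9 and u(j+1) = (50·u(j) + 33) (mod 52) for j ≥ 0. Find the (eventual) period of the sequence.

u(0) = 9, u(1) = 15, u(2) = 3, u(3) = 27, u(4) = 31, u(5) = 23, u(6) = 39, u(7) = 7, u(8) = 19, u(9) = 47, u(10) = 43, u(11) = 51, u(12) = 35, u(13) = 15.
Since u(13) = u(1) = 15, the sequence is eventually periodic: after a pre-period of length 1 it cycles with period 12.

12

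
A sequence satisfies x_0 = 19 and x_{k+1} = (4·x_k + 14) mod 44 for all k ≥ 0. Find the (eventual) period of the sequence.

5

Computing terms: x_0 = 19,  x_1 = 2,  x_2 = 22,  x_3 = 14,  x_4 = 26,  x_5 = 30,  x_6 = 2.
Since x_6 = x_1 = 2, the sequence is eventually periodic: after a pre-period of length 1 it cycles with period 5.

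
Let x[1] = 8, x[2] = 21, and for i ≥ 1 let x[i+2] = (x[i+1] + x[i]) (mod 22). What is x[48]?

Listing terms: x[1] = 8, x[2] = 21, x[3] = 7, x[4] = 6, x[5] = 13, x[6] = 19, x[7] = 10, x[8] = 7, x[9] = 17, x[10] = 2, x[11] = 19, x[12] = 21, x[13] = 18, x[14] = 17, x[15] = 13, x[16] = 8, x[17] = 21.
The sequence repeats with period 15.
So x[48] = x[1 + ((48-1) mod 15)] = x[3] = 7.

7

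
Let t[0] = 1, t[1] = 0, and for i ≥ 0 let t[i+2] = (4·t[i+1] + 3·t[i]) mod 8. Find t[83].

t[0] = 1; t[1] = 0; t[2] = 3; t[3] = 4; t[4] = 1; t[5] = 0.
Since (t[4], t[5]) = (t[0], t[1]) = (1, 0) (two consecutive terms determine the rest), the sequence is periodic with period 4.
So t[83] = t[0 + ((83-0) mod 4)] = t[3] = 4.

4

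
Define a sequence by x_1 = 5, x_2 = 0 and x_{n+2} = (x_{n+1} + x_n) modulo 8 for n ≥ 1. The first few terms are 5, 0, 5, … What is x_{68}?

We have x_1 = 5, x_2 = 0, x_3 = 5, x_4 = 5, x_5 = 2, x_6 = 7, x_7 = 1, x_8 = 0, x_9 = 1, x_{10} = 1, x_{11} = 2, x_{12} = 3, x_{13} = 5, x_{14} = 0.
The sequence repeats with period 12.
So x_{68} = x_{1 + ((68-1) mod 12)} = x_8 = 0.

0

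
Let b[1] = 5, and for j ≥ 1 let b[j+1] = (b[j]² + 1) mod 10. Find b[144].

b[1] = 5,  b[2] = 6,  b[3] = 7,  b[4] = 0,  b[5] = 1,  b[6] = 2,  b[7] = 5.
The sequence repeats with period 6.
So b[144] = b[1 + ((144-1) mod 6)] = b[6] = 2.

2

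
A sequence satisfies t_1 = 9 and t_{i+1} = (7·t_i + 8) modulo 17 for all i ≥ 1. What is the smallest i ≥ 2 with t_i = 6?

5

Listing terms: t_1 = 9,  t_2 = 3,  t_3 = 12,  t_4 = 7,  t_5 = 6,  t_6 = 16,  t_7 = 1,  t_8 = 15,  t_9 = 11,  t_{10} = 0,  t_{11} = 8,  t_{12} = 13,  t_{13} = 14,  t_{14} = 4,  t_{15} = 2,  t_{16} = 5,  t_{17} = 9.
The sequence repeats with period 16.
The value 6 first appears (with i ≥ 2) at t_5.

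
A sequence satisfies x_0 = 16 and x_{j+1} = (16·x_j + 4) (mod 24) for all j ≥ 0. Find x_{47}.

Computing terms: x_0 = 16; x_1 = 20; x_2 = 12; x_3 = 4; x_4 = 20.
Since x_4 = x_1 = 20, the sequence is eventually periodic: after a pre-period of length 1 it cycles with period 3.
For j ≥ 1, x_j depends only on (j - 1) mod 3. (47 - 1) mod 3 = 1, so x_{47} = x_2 = 12.

12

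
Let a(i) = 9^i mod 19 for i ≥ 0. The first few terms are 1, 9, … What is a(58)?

We have a(0) = 1, a(1) = 9, a(2) = 5, a(3) = 7, a(4) = 6, a(5) = 16, a(6) = 11, a(7) = 4, a(8) = 17, a(9) = 1.
Since a(9) = a(0) = 1, the sequence is periodic with period 9.
So a(58) = a(0 + ((58-0) mod 9)) = a(4) = 6.

6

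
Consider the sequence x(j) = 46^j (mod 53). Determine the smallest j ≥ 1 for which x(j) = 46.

Listing terms: x(0) = 1, x(1) = 46, x(2) = 49, x(3) = 28, x(4) = 16, x(5) = 47, x(6) = 42, x(7) = 24, x(8) = 44, x(9) = 10, x(10) = 36, x(11) = 13, x(12) = 15, x(13) = 1.
Since x(13) = x(0) = 1, the sequence is periodic with period 13.
The value 46 first appears (with j ≥ 1) at x(1).

1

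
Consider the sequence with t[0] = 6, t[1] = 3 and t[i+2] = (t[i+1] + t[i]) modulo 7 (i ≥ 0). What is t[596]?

Computing terms: t[0] = 6, t[1] = 3, t[2] = 2, t[3] = 5, t[4] = 0, t[5] = 5, t[6] = 5, t[7] = 3, t[8] = 1, t[9] = 4, t[10] = 5, t[11] = 2, t[12] = 0, t[13] = 2, t[14] = 2, t[15] = 4, t[16] = 6, t[17] = 3.
Since (t[16], t[17]) = (t[0], t[1]) = (6, 3) (two consecutive terms determine the rest), the sequence is periodic with period 16.
(596 - 0) mod 16 = 4, so t[596] = t[4] = 0.

0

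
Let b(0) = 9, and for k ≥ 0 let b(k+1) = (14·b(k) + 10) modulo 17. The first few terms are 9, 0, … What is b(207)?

6

We have b(0) = 9, b(1) = 0, b(2) = 10, b(3) = 14, b(4) = 2, b(5) = 4, b(6) = 15, b(7) = 16, b(8) = 13, b(9) = 5, b(10) = 12, b(11) = 8, b(12) = 3, b(13) = 1, b(14) = 7, b(15) = 6, b(16) = 9.
The sequence repeats with period 16.
(207 - 0) mod 16 = 15, so b(207) = b(15) = 6.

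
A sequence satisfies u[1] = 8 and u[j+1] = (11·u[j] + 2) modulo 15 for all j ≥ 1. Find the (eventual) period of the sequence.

Computing terms: u[1] = 8,  u[2] = 0,  u[3] = 2,  u[4] = 9,  u[5] = 11,  u[6] = 3,  u[7] = 5,  u[8] = 12,  u[9] = 14,  u[10] = 6,  u[11] = 8.
Since u[11] = u[1] = 8, the sequence is periodic with period 10.

10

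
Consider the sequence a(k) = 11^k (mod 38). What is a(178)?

a(0) = 1,  a(1) = 11,  a(2) = 7,  a(3) = 1.
The sequence repeats with period 3.
(178 - 0) mod 3 = 1, so a(178) = a(1) = 11.

11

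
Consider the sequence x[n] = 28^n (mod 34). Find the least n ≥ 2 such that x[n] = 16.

8

Listing terms: x[1] = 28; x[2] = 2; x[3] = 22; x[4] = 4; x[5] = 10; x[6] = 8; x[7] = 20; x[8] = 16; x[9] = 6; x[10] = 32; x[11] = 12; x[12] = 30; x[13] = 24; x[14] = 26; x[15] = 14; x[16] = 18; x[17] = 28.
The sequence repeats with period 16.
The value 16 first appears (with n ≥ 2) at x[8].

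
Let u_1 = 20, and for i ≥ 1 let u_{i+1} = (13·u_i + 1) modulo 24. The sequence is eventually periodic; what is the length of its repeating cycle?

Listing terms: u_1 = 20; u_2 = 21; u_3 = 10; u_4 = 11; u_5 = 0; u_6 = 1; u_7 = 14; u_8 = 15; u_9 = 4; u_{10} = 5; u_{11} = 18; u_{12} = 19; u_{13} = 8; u_{14} = 9; u_{15} = 22; u_{16} = 23; u_{17} = 12; u_{18} = 13; u_{19} = 2; u_{20} = 3; u_{21} = 16; u_{22} = 17; u_{23} = 6; u_{24} = 7; u_{25} = 20.
The sequence repeats with period 24.

24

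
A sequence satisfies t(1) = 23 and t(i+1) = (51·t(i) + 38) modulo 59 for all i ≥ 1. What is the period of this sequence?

Computing terms: t(1) = 23,  t(2) = 31,  t(3) = 26,  t(4) = 7,  t(5) = 41,  t(6) = 5,  t(7) = 57,  t(8) = 54,  t(9) = 19,  t(10) = 4,  t(11) = 6,  t(12) = 49,  t(13) = 0,  t(14) = 38,  t(15) = 29,  t(16) = 42,  t(17) = 56,  t(18) = 3,  t(19) = 14,  t(20) = 44,  t(21) = 40,  t(22) = 13,  t(23) = 52,  t(24) = 35,  t(25) = 53,  t(26) = 27,  t(27) = 58,  t(28) = 46,  t(29) = 24,  t(30) = 23.
The sequence repeats with period 29.

29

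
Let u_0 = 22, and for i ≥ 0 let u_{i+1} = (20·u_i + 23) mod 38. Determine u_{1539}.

3

u_0 = 22, u_1 = 7, u_2 = 11, u_3 = 15, u_4 = 19, u_5 = 23, u_6 = 27, u_7 = 31, u_8 = 35, u_9 = 1, u_{10} = 5, u_{11} = 9, u_{12} = 13, u_{13} = 17, u_{14} = 21, u_{15} = 25, u_{16} = 29, u_{17} = 33, u_{18} = 37, u_{19} = 3, u_{20} = 7.
Since u_{20} = u_1 = 7, the sequence is eventually periodic: after a pre-period of length 1 it cycles with period 19.
For i ≥ 1, u_i depends only on (i - 1) mod 19. (1539 - 1) mod 19 = 18, so u_{1539} = u_{19} = 3.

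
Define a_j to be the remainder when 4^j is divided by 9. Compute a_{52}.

4

Computing terms: a_1 = 4; a_2 = 7; a_3 = 1; a_4 = 4.
The sequence repeats with period 3.
So a_{52} = a_{1 + ((52-1) mod 3)} = a_1 = 4.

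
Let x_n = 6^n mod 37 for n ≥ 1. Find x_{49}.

We have x_1 = 6,  x_2 = 36,  x_3 = 31,  x_4 = 1,  x_5 = 6.
Since x_5 = x_1 = 6, the sequence is periodic with period 4.
So x_{49} = x_{1 + ((49-1) mod 4)} = x_1 = 6.

6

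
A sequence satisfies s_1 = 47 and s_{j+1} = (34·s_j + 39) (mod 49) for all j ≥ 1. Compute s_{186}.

We have s_1 = 47, s_2 = 20, s_3 = 33, s_4 = 34, s_5 = 19, s_6 = 48, s_7 = 5, s_8 = 13, s_9 = 40, s_{10} = 27, s_{11} = 26, s_{12} = 41, s_{13} = 12, s_{14} = 6, s_{15} = 47.
Since s_{15} = s_1 = 47, the sequence is periodic with period 14.
(186 - 1) mod 14 = 3, so s_{186} = s_4 = 34.

34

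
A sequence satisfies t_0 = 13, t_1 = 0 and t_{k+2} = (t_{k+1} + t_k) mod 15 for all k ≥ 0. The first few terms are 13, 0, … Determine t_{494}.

We have t_0 = 13,  t_1 = 0,  t_2 = 13,  t_3 = 13,  t_4 = 11,  t_5 = 9,  t_6 = 5,  t_7 = 14,  t_8 = 4,  t_9 = 3,  t_{10} = 7,  t_{11} = 10,  t_{12} = 2,  t_{13} = 12,  t_{14} = 14,  t_{15} = 11,  t_{16} = 10,  t_{17} = 6,  t_{18} = 1,  t_{19} = 7,  t_{20} = 8,  t_{21} = 0,  t_{22} = 8,  t_{23} = 8,  t_{24} = 1,  t_{25} = 9,  t_{26} = 10,  t_{27} = 4,  t_{28} = 14,  t_{29} = 3,  t_{30} = 2,  t_{31} = 5,  t_{32} = 7,  t_{33} = 12,  t_{34} = 4,  t_{35} = 1,  t_{36} = 5,  t_{37} = 6,  t_{38} = 11,  t_{39} = 2,  t_{40} = 13,  t_{41} = 0.
The sequence repeats with period 40.
(494 - 0) mod 40 = 14, so t_{494} = t_{14} = 14.

14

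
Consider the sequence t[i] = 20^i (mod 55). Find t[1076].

We have t[0] = 1,  t[1] = 20,  t[2] = 15,  t[3] = 25,  t[4] = 5,  t[5] = 45,  t[6] = 20.
Since t[6] = t[1] = 20, the sequence is eventually periodic: after a pre-period of length 1 it cycles with period 5.
For i ≥ 1, t[i] depends only on (i - 1) mod 5. (1076 - 1) mod 5 = 0, so t[1076] = t[1] = 20.

20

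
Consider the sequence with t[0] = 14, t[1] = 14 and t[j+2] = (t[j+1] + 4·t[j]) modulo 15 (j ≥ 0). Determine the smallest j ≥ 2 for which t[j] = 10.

Listing terms: t[0] = 14, t[1] = 14, t[2] = 10, t[3] = 6, t[4] = 1, t[5] = 10, t[6] = 14, t[7] = 9, t[8] = 5, t[9] = 11, t[10] = 1, t[11] = 0, t[12] = 4, t[13] = 4, t[14] = 5, t[15] = 6, t[16] = 11, t[17] = 5, t[18] = 4, t[19] = 9, t[20] = 10, t[21] = 1, t[22] = 11, t[23] = 0, t[24] = 14, t[25] = 14.
Since (t[24], t[25]) = (t[0], t[1]) = (14, 14) (two consecutive terms determine the rest), the sequence is periodic with period 24.
The value 10 first appears (with j ≥ 2) at t[2].

2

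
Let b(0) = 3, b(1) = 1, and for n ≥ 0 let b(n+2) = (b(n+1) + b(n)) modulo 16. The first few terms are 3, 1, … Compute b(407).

14

Computing terms: b(0) = 3; b(1) = 1; b(2) = 4; b(3) = 5; b(4) = 9; b(5) = 14; b(6) = 7; b(7) = 5; b(8) = 12; b(9) = 1; b(10) = 13; b(11) = 14; b(12) = 11; b(13) = 9; b(14) = 4; b(15) = 13; b(16) = 1; b(17) = 14; b(18) = 15; b(19) = 13; b(20) = 12; b(21) = 9; b(22) = 5; b(23) = 14; b(24) = 3; b(25) = 1.
Since (b(24), b(25)) = (b(0), b(1)) = (3, 1) (two consecutive terms determine the rest), the sequence is periodic with period 24.
So b(407) = b(0 + ((407-0) mod 24)) = b(23) = 14.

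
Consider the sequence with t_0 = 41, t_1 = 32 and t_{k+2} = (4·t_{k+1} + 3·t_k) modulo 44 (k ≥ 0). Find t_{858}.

Computing terms: t_0 = 41,  t_1 = 32,  t_2 = 31,  t_3 = 0,  t_4 = 5,  t_5 = 20,  t_6 = 7,  t_7 = 0,  t_8 = 21,  t_9 = 40,  t_{10} = 3,  t_{11} = 0,  t_{12} = 9,  t_{13} = 36,  t_{14} = 39,  t_{15} = 0,  t_{16} = 29,  t_{17} = 28,  t_{18} = 23,  t_{19} = 0,  t_{20} = 25,  t_{21} = 12,  t_{22} = 35,  t_{23} = 0,  t_{24} = 17,  t_{25} = 24,  t_{26} = 15,  t_{27} = 0,  t_{28} = 1,  t_{29} = 4,  t_{30} = 19,  t_{31} = 0,  t_{32} = 13,  t_{33} = 8,  t_{34} = 27,  t_{35} = 0,  t_{36} = 37,  t_{37} = 16,  t_{38} = 43,  t_{39} = 0,  t_{40} = 41,  t_{41} = 32.
Since (t_{40}, t_{41}) = (t_0, t_1) = (41, 32) (two consecutive terms determine the rest), the sequence is periodic with period 40.
(858 - 0) mod 40 = 18, so t_{858} = t_{18} = 23.

23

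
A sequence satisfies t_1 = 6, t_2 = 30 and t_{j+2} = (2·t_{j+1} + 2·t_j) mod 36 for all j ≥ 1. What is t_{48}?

Computing terms: t_1 = 6, t_2 = 30, t_3 = 0, t_4 = 24, t_5 = 12, t_6 = 0, t_7 = 24.
Since (t_6, t_7) = (t_3, t_4) = (0, 24) (two consecutive terms determine the rest), the sequence is eventually periodic: after a pre-period of length 2 it cycles with period 3.
For j ≥ 3, t_j depends only on (j - 3) mod 3. (48 - 3) mod 3 = 0, so t_{48} = t_3 = 0.

0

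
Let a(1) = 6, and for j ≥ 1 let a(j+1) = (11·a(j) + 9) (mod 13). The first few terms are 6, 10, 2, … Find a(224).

9

Listing terms: a(1) = 6,  a(2) = 10,  a(3) = 2,  a(4) = 5,  a(5) = 12,  a(6) = 11,  a(7) = 0,  a(8) = 9,  a(9) = 4,  a(10) = 1,  a(11) = 7,  a(12) = 8,  a(13) = 6.
Since a(13) = a(1) = 6, the sequence is periodic with period 12.
(224 - 1) mod 12 = 7, so a(224) = a(8) = 9.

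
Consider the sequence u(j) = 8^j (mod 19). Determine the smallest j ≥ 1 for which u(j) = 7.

2

We have u(0) = 1,  u(1) = 8,  u(2) = 7,  u(3) = 18,  u(4) = 11,  u(5) = 12,  u(6) = 1.
The sequence repeats with period 6.
The value 7 first appears (with j ≥ 1) at u(2).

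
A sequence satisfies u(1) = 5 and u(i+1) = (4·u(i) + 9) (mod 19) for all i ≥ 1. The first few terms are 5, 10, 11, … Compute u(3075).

0

We have u(1) = 5; u(2) = 10; u(3) = 11; u(4) = 15; u(5) = 12; u(6) = 0; u(7) = 9; u(8) = 7; u(9) = 18; u(10) = 5.
The sequence repeats with period 9.
So u(3075) = u(1 + ((3075-1) mod 9)) = u(6) = 0.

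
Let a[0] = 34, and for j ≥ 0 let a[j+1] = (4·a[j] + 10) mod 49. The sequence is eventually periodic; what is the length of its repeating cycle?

3

Computing terms: a[0] = 34; a[1] = 48; a[2] = 6; a[3] = 34.
The sequence repeats with period 3.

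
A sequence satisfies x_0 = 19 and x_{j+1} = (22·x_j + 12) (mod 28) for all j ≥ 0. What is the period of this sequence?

7

x_0 = 19,  x_1 = 10,  x_2 = 8,  x_3 = 20,  x_4 = 4,  x_5 = 16,  x_6 = 0,  x_7 = 12,  x_8 = 24,  x_9 = 8.
Since x_9 = x_2 = 8, the sequence is eventually periodic: after a pre-period of length 2 it cycles with period 7.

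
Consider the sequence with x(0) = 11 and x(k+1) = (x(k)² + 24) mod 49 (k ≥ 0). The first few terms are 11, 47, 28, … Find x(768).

24

x(0) = 11, x(1) = 47, x(2) = 28, x(3) = 24, x(4) = 12, x(5) = 21, x(6) = 24.
Since x(6) = x(3) = 24, the sequence is eventually periodic: after a pre-period of length 3 it cycles with period 3.
For k ≥ 3, x(k) depends only on (k - 3) mod 3. (768 - 3) mod 3 = 0, so x(768) = x(3) = 24.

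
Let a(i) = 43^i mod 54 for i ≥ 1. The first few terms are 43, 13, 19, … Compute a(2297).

13

We have a(1) = 43; a(2) = 13; a(3) = 19; a(4) = 7; a(5) = 31; a(6) = 37; a(7) = 25; a(8) = 49; a(9) = 1; a(10) = 43.
The sequence repeats with period 9.
So a(2297) = a(1 + ((2297-1) mod 9)) = a(2) = 13.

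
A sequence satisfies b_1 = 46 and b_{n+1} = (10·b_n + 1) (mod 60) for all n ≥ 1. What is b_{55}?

31

b_1 = 46, b_2 = 41, b_3 = 51, b_4 = 31, b_5 = 11, b_6 = 51.
Since b_6 = b_3 = 51, the sequence is eventually periodic: after a pre-period of length 2 it cycles with period 3.
For n ≥ 3, b_n depends only on (n - 3) mod 3. (55 - 3) mod 3 = 1, so b_{55} = b_4 = 31.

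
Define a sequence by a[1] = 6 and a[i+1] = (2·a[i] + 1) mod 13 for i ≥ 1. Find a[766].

Computing terms: a[1] = 6,  a[2] = 0,  a[3] = 1,  a[4] = 3,  a[5] = 7,  a[6] = 2,  a[7] = 5,  a[8] = 11,  a[9] = 10,  a[10] = 8,  a[11] = 4,  a[12] = 9,  a[13] = 6.
The sequence repeats with period 12.
(766 - 1) mod 12 = 9, so a[766] = a[10] = 8.

8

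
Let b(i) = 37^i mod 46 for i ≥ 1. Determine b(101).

b(1) = 37,  b(2) = 35,  b(3) = 7,  b(4) = 29,  b(5) = 15,  b(6) = 3,  b(7) = 19,  b(8) = 13,  b(9) = 21,  b(10) = 41,  b(11) = 45,  b(12) = 9,  b(13) = 11,  b(14) = 39,  b(15) = 17,  b(16) = 31,  b(17) = 43,  b(18) = 27,  b(19) = 33,  b(20) = 25,  b(21) = 5,  b(22) = 1,  b(23) = 37.
Since b(23) = b(1) = 37, the sequence is periodic with period 22.
So b(101) = b(1 + ((101-1) mod 22)) = b(13) = 11.

11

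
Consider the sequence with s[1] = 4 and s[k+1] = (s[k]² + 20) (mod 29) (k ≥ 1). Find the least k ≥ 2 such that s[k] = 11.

s[1] = 4, s[2] = 7, s[3] = 11, s[4] = 25, s[5] = 7.
Since s[5] = s[2] = 7, the sequence is eventually periodic: after a pre-period of length 1 it cycles with period 3.
The value 11 first appears (with k ≥ 2) at s[3].

3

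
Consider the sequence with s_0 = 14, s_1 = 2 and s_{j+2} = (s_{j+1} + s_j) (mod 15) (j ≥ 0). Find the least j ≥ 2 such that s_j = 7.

Listing terms: s_0 = 14, s_1 = 2, s_2 = 1, s_3 = 3, s_4 = 4, s_5 = 7, s_6 = 11, s_7 = 3, s_8 = 14, s_9 = 2.
Since (s_8, s_9) = (s_0, s_1) = (14, 2) (two consecutive terms determine the rest), the sequence is periodic with period 8.
The value 7 first appears (with j ≥ 2) at s_5.

5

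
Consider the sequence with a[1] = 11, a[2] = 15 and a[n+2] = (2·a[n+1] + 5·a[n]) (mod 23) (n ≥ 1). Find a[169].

15

Computing terms: a[1] = 11,  a[2] = 15,  a[3] = 16,  a[4] = 15,  a[5] = 18,  a[6] = 19,  a[7] = 13,  a[8] = 6,  a[9] = 8,  a[10] = 0,  a[11] = 17,  a[12] = 11,  a[13] = 15.
The sequence repeats with period 11.
(169 - 1) mod 11 = 3, so a[169] = a[4] = 15.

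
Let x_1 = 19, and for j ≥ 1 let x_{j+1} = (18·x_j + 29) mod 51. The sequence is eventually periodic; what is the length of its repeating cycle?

17

Computing terms: x_1 = 19, x_2 = 14, x_3 = 26, x_4 = 38, x_5 = 50, x_6 = 11, x_7 = 23, x_8 = 35, x_9 = 47, x_{10} = 8, x_{11} = 20, x_{12} = 32, x_{13} = 44, x_{14} = 5, x_{15} = 17, x_{16} = 29, x_{17} = 41, x_{18} = 2, x_{19} = 14.
Since x_{19} = x_2 = 14, the sequence is eventually periodic: after a pre-period of length 1 it cycles with period 17.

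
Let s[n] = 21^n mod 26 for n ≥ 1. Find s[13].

21

Computing terms: s[1] = 21, s[2] = 25, s[3] = 5, s[4] = 1, s[5] = 21.
The sequence repeats with period 4.
(13 - 1) mod 4 = 0, so s[13] = s[1] = 21.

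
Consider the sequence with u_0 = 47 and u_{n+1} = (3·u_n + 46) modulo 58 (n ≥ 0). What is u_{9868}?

u_0 = 47,  u_1 = 13,  u_2 = 27,  u_3 = 11,  u_4 = 21,  u_5 = 51,  u_6 = 25,  u_7 = 5,  u_8 = 3,  u_9 = 55,  u_{10} = 37,  u_{11} = 41,  u_{12} = 53,  u_{13} = 31,  u_{14} = 23,  u_{15} = 57,  u_{16} = 43,  u_{17} = 1,  u_{18} = 49,  u_{19} = 19,  u_{20} = 45,  u_{21} = 7,  u_{22} = 9,  u_{23} = 15,  u_{24} = 33,  u_{25} = 29,  u_{26} = 17,  u_{27} = 39,  u_{28} = 47.
The sequence repeats with period 28.
So u_{9868} = u_{0 + ((9868-0) mod 28)} = u_{12} = 53.

53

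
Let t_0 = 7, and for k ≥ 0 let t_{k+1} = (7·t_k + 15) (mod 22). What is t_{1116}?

19

Computing terms: t_0 = 7,  t_1 = 20,  t_2 = 1,  t_3 = 0,  t_4 = 15,  t_5 = 10,  t_6 = 19,  t_7 = 16,  t_8 = 17,  t_9 = 2,  t_{10} = 7.
The sequence repeats with period 10.
(1116 - 0) mod 10 = 6, so t_{1116} = t_6 = 19.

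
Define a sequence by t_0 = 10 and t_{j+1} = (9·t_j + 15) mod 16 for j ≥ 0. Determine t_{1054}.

4

Listing terms: t_0 = 10; t_1 = 9; t_2 = 0; t_3 = 15; t_4 = 6; t_5 = 5; t_6 = 12; t_7 = 11; t_8 = 2; t_9 = 1; t_{10} = 8; t_{11} = 7; t_{12} = 14; t_{13} = 13; t_{14} = 4; t_{15} = 3; t_{16} = 10.
The sequence repeats with period 16.
So t_{1054} = t_{0 + ((1054-0) mod 16)} = t_{14} = 4.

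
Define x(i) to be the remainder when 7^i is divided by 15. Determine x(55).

13

x(0) = 1,  x(1) = 7,  x(2) = 4,  x(3) = 13,  x(4) = 1.
The sequence repeats with period 4.
So x(55) = x(0 + ((55-0) mod 4)) = x(3) = 13.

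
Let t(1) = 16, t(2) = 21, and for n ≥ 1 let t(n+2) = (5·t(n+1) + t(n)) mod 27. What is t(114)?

21

Computing terms: t(1) = 16,  t(2) = 21,  t(3) = 13,  t(4) = 5,  t(5) = 11,  t(6) = 6,  t(7) = 14,  t(8) = 22,  t(9) = 16,  t(10) = 21.
Since (t(9), t(10)) = (t(1), t(2)) = (16, 21) (two consecutive terms determine the rest), the sequence is periodic with period 8.
(114 - 1) mod 8 = 1, so t(114) = t(2) = 21.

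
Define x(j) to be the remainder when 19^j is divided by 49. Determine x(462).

Computing terms: x(0) = 1, x(1) = 19, x(2) = 18, x(3) = 48, x(4) = 30, x(5) = 31, x(6) = 1.
The sequence repeats with period 6.
So x(462) = x(0 + ((462-0) mod 6)) = x(0) = 1.

1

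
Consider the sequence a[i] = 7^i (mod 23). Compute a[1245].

Computing terms: a[1] = 7, a[2] = 3, a[3] = 21, a[4] = 9, a[5] = 17, a[6] = 4, a[7] = 5, a[8] = 12, a[9] = 15, a[10] = 13, a[11] = 22, a[12] = 16, a[13] = 20, a[14] = 2, a[15] = 14, a[16] = 6, a[17] = 19, a[18] = 18, a[19] = 11, a[20] = 8, a[21] = 10, a[22] = 1, a[23] = 7.
Since a[23] = a[1] = 7, the sequence is periodic with period 22.
(1245 - 1) mod 22 = 12, so a[1245] = a[13] = 20.

20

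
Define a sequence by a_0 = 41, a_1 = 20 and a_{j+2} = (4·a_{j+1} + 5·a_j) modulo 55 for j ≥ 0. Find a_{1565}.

Listing terms: a_0 = 41; a_1 = 20; a_2 = 10; a_3 = 30; a_4 = 5; a_5 = 5; a_6 = 45; a_7 = 40; a_8 = 0; a_9 = 35; a_{10} = 30; a_{11} = 20; a_{12} = 10.
Since (a_{11}, a_{12}) = (a_1, a_2) = (20, 10) (two consecutive terms determine the rest), the sequence is eventually periodic: after a pre-period of length 1 it cycles with period 10.
For j ≥ 1, a_j depends only on (j - 1) mod 10. (1565 - 1) mod 10 = 4, so a_{1565} = a_5 = 5.

5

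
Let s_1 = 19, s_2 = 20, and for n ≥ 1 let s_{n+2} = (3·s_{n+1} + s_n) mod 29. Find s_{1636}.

Listing terms: s_1 = 19,  s_2 = 20,  s_3 = 21,  s_4 = 25,  s_5 = 9,  s_6 = 23,  s_7 = 20,  s_8 = 25,  s_9 = 8,  s_{10} = 20,  s_{11} = 10,  s_{12} = 21,  s_{13} = 15,  s_{14} = 8,  s_{15} = 10,  s_{16} = 9,  s_{17} = 8,  s_{18} = 4,  s_{19} = 20,  s_{20} = 6,  s_{21} = 9,  s_{22} = 4,  s_{23} = 21,  s_{24} = 9,  s_{25} = 19,  s_{26} = 8,  s_{27} = 14,  s_{28} = 21,  s_{29} = 19,  s_{30} = 20.
The sequence repeats with period 28.
(1636 - 1) mod 28 = 11, so s_{1636} = s_{12} = 21.

21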